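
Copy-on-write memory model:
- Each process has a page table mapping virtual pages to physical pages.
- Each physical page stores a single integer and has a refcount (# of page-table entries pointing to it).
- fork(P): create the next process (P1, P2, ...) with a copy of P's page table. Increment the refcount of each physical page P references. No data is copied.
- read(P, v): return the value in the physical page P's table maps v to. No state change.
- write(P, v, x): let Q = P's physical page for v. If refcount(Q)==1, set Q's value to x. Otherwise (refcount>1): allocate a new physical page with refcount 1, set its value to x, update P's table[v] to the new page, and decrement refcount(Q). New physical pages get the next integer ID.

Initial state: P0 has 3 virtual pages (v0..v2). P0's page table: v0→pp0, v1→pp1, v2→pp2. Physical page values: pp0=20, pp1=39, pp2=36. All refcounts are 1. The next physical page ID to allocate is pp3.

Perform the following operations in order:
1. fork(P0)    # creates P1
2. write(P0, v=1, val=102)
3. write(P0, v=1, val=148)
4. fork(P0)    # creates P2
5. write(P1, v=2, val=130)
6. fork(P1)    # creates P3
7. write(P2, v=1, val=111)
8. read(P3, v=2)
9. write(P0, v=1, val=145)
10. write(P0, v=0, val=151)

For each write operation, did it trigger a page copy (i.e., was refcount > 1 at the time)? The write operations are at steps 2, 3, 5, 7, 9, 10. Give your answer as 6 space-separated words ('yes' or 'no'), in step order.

Op 1: fork(P0) -> P1. 3 ppages; refcounts: pp0:2 pp1:2 pp2:2
Op 2: write(P0, v1, 102). refcount(pp1)=2>1 -> COPY to pp3. 4 ppages; refcounts: pp0:2 pp1:1 pp2:2 pp3:1
Op 3: write(P0, v1, 148). refcount(pp3)=1 -> write in place. 4 ppages; refcounts: pp0:2 pp1:1 pp2:2 pp3:1
Op 4: fork(P0) -> P2. 4 ppages; refcounts: pp0:3 pp1:1 pp2:3 pp3:2
Op 5: write(P1, v2, 130). refcount(pp2)=3>1 -> COPY to pp4. 5 ppages; refcounts: pp0:3 pp1:1 pp2:2 pp3:2 pp4:1
Op 6: fork(P1) -> P3. 5 ppages; refcounts: pp0:4 pp1:2 pp2:2 pp3:2 pp4:2
Op 7: write(P2, v1, 111). refcount(pp3)=2>1 -> COPY to pp5. 6 ppages; refcounts: pp0:4 pp1:2 pp2:2 pp3:1 pp4:2 pp5:1
Op 8: read(P3, v2) -> 130. No state change.
Op 9: write(P0, v1, 145). refcount(pp3)=1 -> write in place. 6 ppages; refcounts: pp0:4 pp1:2 pp2:2 pp3:1 pp4:2 pp5:1
Op 10: write(P0, v0, 151). refcount(pp0)=4>1 -> COPY to pp6. 7 ppages; refcounts: pp0:3 pp1:2 pp2:2 pp3:1 pp4:2 pp5:1 pp6:1

yes no yes yes no yes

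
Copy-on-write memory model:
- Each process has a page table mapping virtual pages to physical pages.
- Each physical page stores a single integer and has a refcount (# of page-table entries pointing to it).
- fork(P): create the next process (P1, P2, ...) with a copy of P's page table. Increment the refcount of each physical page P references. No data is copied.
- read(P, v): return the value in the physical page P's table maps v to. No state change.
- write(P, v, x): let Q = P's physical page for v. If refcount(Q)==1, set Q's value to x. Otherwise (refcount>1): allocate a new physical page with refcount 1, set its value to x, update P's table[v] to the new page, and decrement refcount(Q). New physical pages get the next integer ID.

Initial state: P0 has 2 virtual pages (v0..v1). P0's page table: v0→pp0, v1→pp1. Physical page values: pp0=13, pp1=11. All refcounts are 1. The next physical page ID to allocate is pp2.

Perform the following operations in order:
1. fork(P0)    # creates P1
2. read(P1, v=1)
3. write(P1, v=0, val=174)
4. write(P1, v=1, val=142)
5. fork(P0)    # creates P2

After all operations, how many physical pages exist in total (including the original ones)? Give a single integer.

Answer: 4

Derivation:
Op 1: fork(P0) -> P1. 2 ppages; refcounts: pp0:2 pp1:2
Op 2: read(P1, v1) -> 11. No state change.
Op 3: write(P1, v0, 174). refcount(pp0)=2>1 -> COPY to pp2. 3 ppages; refcounts: pp0:1 pp1:2 pp2:1
Op 4: write(P1, v1, 142). refcount(pp1)=2>1 -> COPY to pp3. 4 ppages; refcounts: pp0:1 pp1:1 pp2:1 pp3:1
Op 5: fork(P0) -> P2. 4 ppages; refcounts: pp0:2 pp1:2 pp2:1 pp3:1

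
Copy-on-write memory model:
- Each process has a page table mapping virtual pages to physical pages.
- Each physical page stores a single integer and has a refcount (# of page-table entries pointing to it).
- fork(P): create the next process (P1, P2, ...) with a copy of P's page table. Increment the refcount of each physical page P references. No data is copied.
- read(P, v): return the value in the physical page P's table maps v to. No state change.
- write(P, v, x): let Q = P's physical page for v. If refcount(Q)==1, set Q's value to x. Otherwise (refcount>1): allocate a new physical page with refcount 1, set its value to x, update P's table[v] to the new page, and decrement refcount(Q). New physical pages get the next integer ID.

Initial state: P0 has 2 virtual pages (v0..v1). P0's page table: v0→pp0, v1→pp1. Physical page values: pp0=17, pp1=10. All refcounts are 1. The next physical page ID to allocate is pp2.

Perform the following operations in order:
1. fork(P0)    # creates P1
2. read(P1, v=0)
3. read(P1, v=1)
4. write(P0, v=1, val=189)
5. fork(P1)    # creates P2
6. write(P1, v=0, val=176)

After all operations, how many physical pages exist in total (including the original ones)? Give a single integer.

Op 1: fork(P0) -> P1. 2 ppages; refcounts: pp0:2 pp1:2
Op 2: read(P1, v0) -> 17. No state change.
Op 3: read(P1, v1) -> 10. No state change.
Op 4: write(P0, v1, 189). refcount(pp1)=2>1 -> COPY to pp2. 3 ppages; refcounts: pp0:2 pp1:1 pp2:1
Op 5: fork(P1) -> P2. 3 ppages; refcounts: pp0:3 pp1:2 pp2:1
Op 6: write(P1, v0, 176). refcount(pp0)=3>1 -> COPY to pp3. 4 ppages; refcounts: pp0:2 pp1:2 pp2:1 pp3:1

Answer: 4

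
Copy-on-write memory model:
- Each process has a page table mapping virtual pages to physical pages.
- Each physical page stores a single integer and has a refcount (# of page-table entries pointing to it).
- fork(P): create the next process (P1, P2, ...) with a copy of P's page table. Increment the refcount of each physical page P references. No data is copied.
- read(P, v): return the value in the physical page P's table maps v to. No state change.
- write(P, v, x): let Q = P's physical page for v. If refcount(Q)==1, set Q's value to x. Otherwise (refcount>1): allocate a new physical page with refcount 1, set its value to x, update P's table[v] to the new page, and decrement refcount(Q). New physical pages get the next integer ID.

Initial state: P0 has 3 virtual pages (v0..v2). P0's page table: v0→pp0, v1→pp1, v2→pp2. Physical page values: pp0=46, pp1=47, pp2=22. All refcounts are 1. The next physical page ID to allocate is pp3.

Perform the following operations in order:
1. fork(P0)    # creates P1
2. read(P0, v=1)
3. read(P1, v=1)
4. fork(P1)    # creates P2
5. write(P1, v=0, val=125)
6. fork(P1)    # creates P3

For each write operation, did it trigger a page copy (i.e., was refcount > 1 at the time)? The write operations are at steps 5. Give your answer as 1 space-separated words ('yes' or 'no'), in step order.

Op 1: fork(P0) -> P1. 3 ppages; refcounts: pp0:2 pp1:2 pp2:2
Op 2: read(P0, v1) -> 47. No state change.
Op 3: read(P1, v1) -> 47. No state change.
Op 4: fork(P1) -> P2. 3 ppages; refcounts: pp0:3 pp1:3 pp2:3
Op 5: write(P1, v0, 125). refcount(pp0)=3>1 -> COPY to pp3. 4 ppages; refcounts: pp0:2 pp1:3 pp2:3 pp3:1
Op 6: fork(P1) -> P3. 4 ppages; refcounts: pp0:2 pp1:4 pp2:4 pp3:2

yes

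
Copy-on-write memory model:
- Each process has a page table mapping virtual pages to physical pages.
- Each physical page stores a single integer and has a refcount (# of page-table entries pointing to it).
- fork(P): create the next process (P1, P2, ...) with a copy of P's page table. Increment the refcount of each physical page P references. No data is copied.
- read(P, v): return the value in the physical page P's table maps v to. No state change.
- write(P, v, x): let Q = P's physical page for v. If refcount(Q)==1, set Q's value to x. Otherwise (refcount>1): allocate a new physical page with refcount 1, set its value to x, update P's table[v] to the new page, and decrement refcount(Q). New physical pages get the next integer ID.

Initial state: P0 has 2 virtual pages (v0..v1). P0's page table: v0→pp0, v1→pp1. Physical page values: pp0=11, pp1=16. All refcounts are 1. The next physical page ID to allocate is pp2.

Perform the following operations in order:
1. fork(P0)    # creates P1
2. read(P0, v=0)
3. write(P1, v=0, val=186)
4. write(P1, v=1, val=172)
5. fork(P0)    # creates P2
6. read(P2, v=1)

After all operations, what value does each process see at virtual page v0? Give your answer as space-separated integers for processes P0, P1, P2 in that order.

Op 1: fork(P0) -> P1. 2 ppages; refcounts: pp0:2 pp1:2
Op 2: read(P0, v0) -> 11. No state change.
Op 3: write(P1, v0, 186). refcount(pp0)=2>1 -> COPY to pp2. 3 ppages; refcounts: pp0:1 pp1:2 pp2:1
Op 4: write(P1, v1, 172). refcount(pp1)=2>1 -> COPY to pp3. 4 ppages; refcounts: pp0:1 pp1:1 pp2:1 pp3:1
Op 5: fork(P0) -> P2. 4 ppages; refcounts: pp0:2 pp1:2 pp2:1 pp3:1
Op 6: read(P2, v1) -> 16. No state change.
P0: v0 -> pp0 = 11
P1: v0 -> pp2 = 186
P2: v0 -> pp0 = 11

Answer: 11 186 11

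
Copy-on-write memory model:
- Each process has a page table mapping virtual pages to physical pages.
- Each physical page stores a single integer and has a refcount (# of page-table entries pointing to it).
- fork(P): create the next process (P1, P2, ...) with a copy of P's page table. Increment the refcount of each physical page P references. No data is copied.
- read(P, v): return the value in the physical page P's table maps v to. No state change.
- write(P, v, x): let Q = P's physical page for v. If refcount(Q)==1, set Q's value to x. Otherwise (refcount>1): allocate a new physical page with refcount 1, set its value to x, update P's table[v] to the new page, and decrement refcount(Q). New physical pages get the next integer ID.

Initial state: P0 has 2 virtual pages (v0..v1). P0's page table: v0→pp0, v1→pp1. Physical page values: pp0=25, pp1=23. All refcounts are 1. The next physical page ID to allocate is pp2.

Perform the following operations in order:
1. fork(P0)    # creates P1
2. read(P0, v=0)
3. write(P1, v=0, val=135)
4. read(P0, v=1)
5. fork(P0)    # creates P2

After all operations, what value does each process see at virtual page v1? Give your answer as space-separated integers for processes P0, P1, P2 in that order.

Answer: 23 23 23

Derivation:
Op 1: fork(P0) -> P1. 2 ppages; refcounts: pp0:2 pp1:2
Op 2: read(P0, v0) -> 25. No state change.
Op 3: write(P1, v0, 135). refcount(pp0)=2>1 -> COPY to pp2. 3 ppages; refcounts: pp0:1 pp1:2 pp2:1
Op 4: read(P0, v1) -> 23. No state change.
Op 5: fork(P0) -> P2. 3 ppages; refcounts: pp0:2 pp1:3 pp2:1
P0: v1 -> pp1 = 23
P1: v1 -> pp1 = 23
P2: v1 -> pp1 = 23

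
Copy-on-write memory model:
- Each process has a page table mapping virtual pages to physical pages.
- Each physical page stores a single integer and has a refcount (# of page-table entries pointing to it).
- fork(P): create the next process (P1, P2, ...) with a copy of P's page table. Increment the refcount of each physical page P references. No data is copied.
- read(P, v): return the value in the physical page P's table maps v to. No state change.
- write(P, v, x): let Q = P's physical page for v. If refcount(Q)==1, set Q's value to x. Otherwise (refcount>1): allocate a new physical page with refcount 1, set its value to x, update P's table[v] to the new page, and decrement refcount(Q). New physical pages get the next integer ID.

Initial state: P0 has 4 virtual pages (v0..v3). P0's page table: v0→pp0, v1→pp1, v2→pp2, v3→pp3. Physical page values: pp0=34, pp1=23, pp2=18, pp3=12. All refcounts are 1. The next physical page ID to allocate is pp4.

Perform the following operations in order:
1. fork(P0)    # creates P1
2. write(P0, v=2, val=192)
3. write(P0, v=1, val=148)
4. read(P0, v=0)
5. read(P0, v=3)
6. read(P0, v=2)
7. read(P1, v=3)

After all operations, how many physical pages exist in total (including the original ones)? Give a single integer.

Answer: 6

Derivation:
Op 1: fork(P0) -> P1. 4 ppages; refcounts: pp0:2 pp1:2 pp2:2 pp3:2
Op 2: write(P0, v2, 192). refcount(pp2)=2>1 -> COPY to pp4. 5 ppages; refcounts: pp0:2 pp1:2 pp2:1 pp3:2 pp4:1
Op 3: write(P0, v1, 148). refcount(pp1)=2>1 -> COPY to pp5. 6 ppages; refcounts: pp0:2 pp1:1 pp2:1 pp3:2 pp4:1 pp5:1
Op 4: read(P0, v0) -> 34. No state change.
Op 5: read(P0, v3) -> 12. No state change.
Op 6: read(P0, v2) -> 192. No state change.
Op 7: read(P1, v3) -> 12. No state change.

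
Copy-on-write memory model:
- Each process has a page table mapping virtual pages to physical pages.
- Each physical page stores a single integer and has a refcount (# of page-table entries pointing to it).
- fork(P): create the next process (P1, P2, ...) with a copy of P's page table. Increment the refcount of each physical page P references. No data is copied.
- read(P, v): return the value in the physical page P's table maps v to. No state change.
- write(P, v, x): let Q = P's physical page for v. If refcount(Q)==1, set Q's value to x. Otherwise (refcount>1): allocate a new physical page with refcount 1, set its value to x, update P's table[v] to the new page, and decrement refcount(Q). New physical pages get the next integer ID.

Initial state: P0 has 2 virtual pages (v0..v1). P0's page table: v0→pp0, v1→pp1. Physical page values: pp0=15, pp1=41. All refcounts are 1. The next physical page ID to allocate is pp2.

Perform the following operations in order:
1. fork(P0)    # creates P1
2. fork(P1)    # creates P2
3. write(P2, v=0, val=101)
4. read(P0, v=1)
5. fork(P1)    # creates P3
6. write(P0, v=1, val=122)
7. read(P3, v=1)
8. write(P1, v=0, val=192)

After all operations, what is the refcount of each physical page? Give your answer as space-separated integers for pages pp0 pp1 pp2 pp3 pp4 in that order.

Answer: 2 3 1 1 1

Derivation:
Op 1: fork(P0) -> P1. 2 ppages; refcounts: pp0:2 pp1:2
Op 2: fork(P1) -> P2. 2 ppages; refcounts: pp0:3 pp1:3
Op 3: write(P2, v0, 101). refcount(pp0)=3>1 -> COPY to pp2. 3 ppages; refcounts: pp0:2 pp1:3 pp2:1
Op 4: read(P0, v1) -> 41. No state change.
Op 5: fork(P1) -> P3. 3 ppages; refcounts: pp0:3 pp1:4 pp2:1
Op 6: write(P0, v1, 122). refcount(pp1)=4>1 -> COPY to pp3. 4 ppages; refcounts: pp0:3 pp1:3 pp2:1 pp3:1
Op 7: read(P3, v1) -> 41. No state change.
Op 8: write(P1, v0, 192). refcount(pp0)=3>1 -> COPY to pp4. 5 ppages; refcounts: pp0:2 pp1:3 pp2:1 pp3:1 pp4:1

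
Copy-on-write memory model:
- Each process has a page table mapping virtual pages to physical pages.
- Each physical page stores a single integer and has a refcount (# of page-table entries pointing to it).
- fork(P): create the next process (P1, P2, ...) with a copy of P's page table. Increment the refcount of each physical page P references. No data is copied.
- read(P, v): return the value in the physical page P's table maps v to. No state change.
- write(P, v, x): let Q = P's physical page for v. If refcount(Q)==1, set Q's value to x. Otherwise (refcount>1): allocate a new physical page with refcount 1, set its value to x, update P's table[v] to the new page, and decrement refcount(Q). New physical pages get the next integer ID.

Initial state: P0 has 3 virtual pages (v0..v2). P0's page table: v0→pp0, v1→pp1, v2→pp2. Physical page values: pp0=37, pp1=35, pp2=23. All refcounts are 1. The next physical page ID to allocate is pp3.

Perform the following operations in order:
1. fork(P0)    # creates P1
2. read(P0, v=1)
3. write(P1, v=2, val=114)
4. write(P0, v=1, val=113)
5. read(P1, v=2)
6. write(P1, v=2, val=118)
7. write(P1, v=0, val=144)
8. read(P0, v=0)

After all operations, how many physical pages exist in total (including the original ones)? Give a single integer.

Op 1: fork(P0) -> P1. 3 ppages; refcounts: pp0:2 pp1:2 pp2:2
Op 2: read(P0, v1) -> 35. No state change.
Op 3: write(P1, v2, 114). refcount(pp2)=2>1 -> COPY to pp3. 4 ppages; refcounts: pp0:2 pp1:2 pp2:1 pp3:1
Op 4: write(P0, v1, 113). refcount(pp1)=2>1 -> COPY to pp4. 5 ppages; refcounts: pp0:2 pp1:1 pp2:1 pp3:1 pp4:1
Op 5: read(P1, v2) -> 114. No state change.
Op 6: write(P1, v2, 118). refcount(pp3)=1 -> write in place. 5 ppages; refcounts: pp0:2 pp1:1 pp2:1 pp3:1 pp4:1
Op 7: write(P1, v0, 144). refcount(pp0)=2>1 -> COPY to pp5. 6 ppages; refcounts: pp0:1 pp1:1 pp2:1 pp3:1 pp4:1 pp5:1
Op 8: read(P0, v0) -> 37. No state change.

Answer: 6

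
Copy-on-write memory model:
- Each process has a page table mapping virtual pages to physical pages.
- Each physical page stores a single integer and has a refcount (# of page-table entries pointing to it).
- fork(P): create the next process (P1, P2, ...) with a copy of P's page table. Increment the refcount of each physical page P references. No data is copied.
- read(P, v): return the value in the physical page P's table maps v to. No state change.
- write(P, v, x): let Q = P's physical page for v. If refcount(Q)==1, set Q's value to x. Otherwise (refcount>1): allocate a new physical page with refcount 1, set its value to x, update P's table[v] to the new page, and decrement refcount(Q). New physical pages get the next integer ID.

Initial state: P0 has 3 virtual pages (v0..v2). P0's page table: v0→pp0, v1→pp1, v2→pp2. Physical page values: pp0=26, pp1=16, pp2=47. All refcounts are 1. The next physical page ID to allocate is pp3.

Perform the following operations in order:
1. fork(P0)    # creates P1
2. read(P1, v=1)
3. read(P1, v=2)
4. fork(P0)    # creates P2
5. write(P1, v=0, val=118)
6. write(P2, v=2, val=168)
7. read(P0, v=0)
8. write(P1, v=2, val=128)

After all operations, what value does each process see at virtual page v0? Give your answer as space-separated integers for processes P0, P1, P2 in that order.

Op 1: fork(P0) -> P1. 3 ppages; refcounts: pp0:2 pp1:2 pp2:2
Op 2: read(P1, v1) -> 16. No state change.
Op 3: read(P1, v2) -> 47. No state change.
Op 4: fork(P0) -> P2. 3 ppages; refcounts: pp0:3 pp1:3 pp2:3
Op 5: write(P1, v0, 118). refcount(pp0)=3>1 -> COPY to pp3. 4 ppages; refcounts: pp0:2 pp1:3 pp2:3 pp3:1
Op 6: write(P2, v2, 168). refcount(pp2)=3>1 -> COPY to pp4. 5 ppages; refcounts: pp0:2 pp1:3 pp2:2 pp3:1 pp4:1
Op 7: read(P0, v0) -> 26. No state change.
Op 8: write(P1, v2, 128). refcount(pp2)=2>1 -> COPY to pp5. 6 ppages; refcounts: pp0:2 pp1:3 pp2:1 pp3:1 pp4:1 pp5:1
P0: v0 -> pp0 = 26
P1: v0 -> pp3 = 118
P2: v0 -> pp0 = 26

Answer: 26 118 26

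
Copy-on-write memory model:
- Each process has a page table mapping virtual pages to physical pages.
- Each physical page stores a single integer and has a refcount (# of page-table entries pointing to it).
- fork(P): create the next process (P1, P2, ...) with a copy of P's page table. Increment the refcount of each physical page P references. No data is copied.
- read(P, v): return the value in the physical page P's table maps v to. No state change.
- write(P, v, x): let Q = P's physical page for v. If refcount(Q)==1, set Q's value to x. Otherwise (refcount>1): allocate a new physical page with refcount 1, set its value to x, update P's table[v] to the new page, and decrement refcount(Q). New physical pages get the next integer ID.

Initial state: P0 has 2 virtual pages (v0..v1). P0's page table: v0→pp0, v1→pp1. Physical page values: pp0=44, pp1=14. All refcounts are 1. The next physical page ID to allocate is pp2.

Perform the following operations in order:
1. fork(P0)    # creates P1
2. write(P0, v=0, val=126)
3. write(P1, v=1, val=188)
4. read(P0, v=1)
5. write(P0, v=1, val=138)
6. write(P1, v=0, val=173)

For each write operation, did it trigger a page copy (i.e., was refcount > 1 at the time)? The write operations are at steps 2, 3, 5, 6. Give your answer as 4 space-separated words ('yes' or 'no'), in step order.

Op 1: fork(P0) -> P1. 2 ppages; refcounts: pp0:2 pp1:2
Op 2: write(P0, v0, 126). refcount(pp0)=2>1 -> COPY to pp2. 3 ppages; refcounts: pp0:1 pp1:2 pp2:1
Op 3: write(P1, v1, 188). refcount(pp1)=2>1 -> COPY to pp3. 4 ppages; refcounts: pp0:1 pp1:1 pp2:1 pp3:1
Op 4: read(P0, v1) -> 14. No state change.
Op 5: write(P0, v1, 138). refcount(pp1)=1 -> write in place. 4 ppages; refcounts: pp0:1 pp1:1 pp2:1 pp3:1
Op 6: write(P1, v0, 173). refcount(pp0)=1 -> write in place. 4 ppages; refcounts: pp0:1 pp1:1 pp2:1 pp3:1

yes yes no no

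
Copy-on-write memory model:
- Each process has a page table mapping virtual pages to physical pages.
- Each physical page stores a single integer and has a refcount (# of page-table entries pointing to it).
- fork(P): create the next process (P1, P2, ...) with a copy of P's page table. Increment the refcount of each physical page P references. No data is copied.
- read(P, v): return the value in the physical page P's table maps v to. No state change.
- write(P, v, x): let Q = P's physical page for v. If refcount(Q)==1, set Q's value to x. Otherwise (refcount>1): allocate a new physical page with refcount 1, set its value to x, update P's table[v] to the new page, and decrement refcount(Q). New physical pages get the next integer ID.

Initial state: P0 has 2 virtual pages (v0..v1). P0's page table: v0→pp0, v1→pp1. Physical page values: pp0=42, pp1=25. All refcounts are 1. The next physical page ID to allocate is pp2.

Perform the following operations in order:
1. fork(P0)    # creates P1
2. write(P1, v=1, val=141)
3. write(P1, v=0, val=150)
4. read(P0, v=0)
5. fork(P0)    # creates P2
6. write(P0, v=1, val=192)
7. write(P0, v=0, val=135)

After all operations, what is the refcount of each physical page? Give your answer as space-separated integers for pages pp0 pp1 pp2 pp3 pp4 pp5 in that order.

Answer: 1 1 1 1 1 1

Derivation:
Op 1: fork(P0) -> P1. 2 ppages; refcounts: pp0:2 pp1:2
Op 2: write(P1, v1, 141). refcount(pp1)=2>1 -> COPY to pp2. 3 ppages; refcounts: pp0:2 pp1:1 pp2:1
Op 3: write(P1, v0, 150). refcount(pp0)=2>1 -> COPY to pp3. 4 ppages; refcounts: pp0:1 pp1:1 pp2:1 pp3:1
Op 4: read(P0, v0) -> 42. No state change.
Op 5: fork(P0) -> P2. 4 ppages; refcounts: pp0:2 pp1:2 pp2:1 pp3:1
Op 6: write(P0, v1, 192). refcount(pp1)=2>1 -> COPY to pp4. 5 ppages; refcounts: pp0:2 pp1:1 pp2:1 pp3:1 pp4:1
Op 7: write(P0, v0, 135). refcount(pp0)=2>1 -> COPY to pp5. 6 ppages; refcounts: pp0:1 pp1:1 pp2:1 pp3:1 pp4:1 pp5:1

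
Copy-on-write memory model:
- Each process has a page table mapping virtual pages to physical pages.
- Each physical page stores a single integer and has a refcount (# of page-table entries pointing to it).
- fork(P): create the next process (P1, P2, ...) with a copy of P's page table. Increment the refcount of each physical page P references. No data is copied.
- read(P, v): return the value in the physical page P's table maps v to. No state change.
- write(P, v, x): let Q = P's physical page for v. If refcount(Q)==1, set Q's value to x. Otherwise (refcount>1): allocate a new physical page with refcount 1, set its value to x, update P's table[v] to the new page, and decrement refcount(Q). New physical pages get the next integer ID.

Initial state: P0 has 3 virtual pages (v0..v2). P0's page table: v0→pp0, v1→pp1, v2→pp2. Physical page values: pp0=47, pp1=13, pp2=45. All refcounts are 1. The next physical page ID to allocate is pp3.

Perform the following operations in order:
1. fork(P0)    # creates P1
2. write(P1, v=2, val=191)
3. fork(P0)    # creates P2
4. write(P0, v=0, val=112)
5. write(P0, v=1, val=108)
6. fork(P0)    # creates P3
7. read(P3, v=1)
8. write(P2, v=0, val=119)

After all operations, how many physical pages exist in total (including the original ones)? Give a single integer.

Op 1: fork(P0) -> P1. 3 ppages; refcounts: pp0:2 pp1:2 pp2:2
Op 2: write(P1, v2, 191). refcount(pp2)=2>1 -> COPY to pp3. 4 ppages; refcounts: pp0:2 pp1:2 pp2:1 pp3:1
Op 3: fork(P0) -> P2. 4 ppages; refcounts: pp0:3 pp1:3 pp2:2 pp3:1
Op 4: write(P0, v0, 112). refcount(pp0)=3>1 -> COPY to pp4. 5 ppages; refcounts: pp0:2 pp1:3 pp2:2 pp3:1 pp4:1
Op 5: write(P0, v1, 108). refcount(pp1)=3>1 -> COPY to pp5. 6 ppages; refcounts: pp0:2 pp1:2 pp2:2 pp3:1 pp4:1 pp5:1
Op 6: fork(P0) -> P3. 6 ppages; refcounts: pp0:2 pp1:2 pp2:3 pp3:1 pp4:2 pp5:2
Op 7: read(P3, v1) -> 108. No state change.
Op 8: write(P2, v0, 119). refcount(pp0)=2>1 -> COPY to pp6. 7 ppages; refcounts: pp0:1 pp1:2 pp2:3 pp3:1 pp4:2 pp5:2 pp6:1

Answer: 7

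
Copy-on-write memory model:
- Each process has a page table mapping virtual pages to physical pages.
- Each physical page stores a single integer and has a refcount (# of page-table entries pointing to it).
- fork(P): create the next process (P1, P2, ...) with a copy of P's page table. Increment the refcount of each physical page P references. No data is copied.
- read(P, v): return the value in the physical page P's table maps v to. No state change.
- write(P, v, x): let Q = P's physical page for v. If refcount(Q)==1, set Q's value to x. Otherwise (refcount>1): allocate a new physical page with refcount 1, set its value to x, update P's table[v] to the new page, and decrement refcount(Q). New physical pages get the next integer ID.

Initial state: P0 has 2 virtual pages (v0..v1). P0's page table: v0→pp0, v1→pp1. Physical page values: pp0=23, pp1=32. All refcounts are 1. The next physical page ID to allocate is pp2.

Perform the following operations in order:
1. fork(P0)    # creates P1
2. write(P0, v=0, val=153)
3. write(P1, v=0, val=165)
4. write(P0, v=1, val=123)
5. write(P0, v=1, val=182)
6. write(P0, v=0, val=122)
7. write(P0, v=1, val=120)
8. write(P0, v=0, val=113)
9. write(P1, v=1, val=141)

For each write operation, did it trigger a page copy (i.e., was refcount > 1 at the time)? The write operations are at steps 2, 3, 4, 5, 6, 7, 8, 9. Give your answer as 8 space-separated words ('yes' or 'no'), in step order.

Op 1: fork(P0) -> P1. 2 ppages; refcounts: pp0:2 pp1:2
Op 2: write(P0, v0, 153). refcount(pp0)=2>1 -> COPY to pp2. 3 ppages; refcounts: pp0:1 pp1:2 pp2:1
Op 3: write(P1, v0, 165). refcount(pp0)=1 -> write in place. 3 ppages; refcounts: pp0:1 pp1:2 pp2:1
Op 4: write(P0, v1, 123). refcount(pp1)=2>1 -> COPY to pp3. 4 ppages; refcounts: pp0:1 pp1:1 pp2:1 pp3:1
Op 5: write(P0, v1, 182). refcount(pp3)=1 -> write in place. 4 ppages; refcounts: pp0:1 pp1:1 pp2:1 pp3:1
Op 6: write(P0, v0, 122). refcount(pp2)=1 -> write in place. 4 ppages; refcounts: pp0:1 pp1:1 pp2:1 pp3:1
Op 7: write(P0, v1, 120). refcount(pp3)=1 -> write in place. 4 ppages; refcounts: pp0:1 pp1:1 pp2:1 pp3:1
Op 8: write(P0, v0, 113). refcount(pp2)=1 -> write in place. 4 ppages; refcounts: pp0:1 pp1:1 pp2:1 pp3:1
Op 9: write(P1, v1, 141). refcount(pp1)=1 -> write in place. 4 ppages; refcounts: pp0:1 pp1:1 pp2:1 pp3:1

yes no yes no no no no no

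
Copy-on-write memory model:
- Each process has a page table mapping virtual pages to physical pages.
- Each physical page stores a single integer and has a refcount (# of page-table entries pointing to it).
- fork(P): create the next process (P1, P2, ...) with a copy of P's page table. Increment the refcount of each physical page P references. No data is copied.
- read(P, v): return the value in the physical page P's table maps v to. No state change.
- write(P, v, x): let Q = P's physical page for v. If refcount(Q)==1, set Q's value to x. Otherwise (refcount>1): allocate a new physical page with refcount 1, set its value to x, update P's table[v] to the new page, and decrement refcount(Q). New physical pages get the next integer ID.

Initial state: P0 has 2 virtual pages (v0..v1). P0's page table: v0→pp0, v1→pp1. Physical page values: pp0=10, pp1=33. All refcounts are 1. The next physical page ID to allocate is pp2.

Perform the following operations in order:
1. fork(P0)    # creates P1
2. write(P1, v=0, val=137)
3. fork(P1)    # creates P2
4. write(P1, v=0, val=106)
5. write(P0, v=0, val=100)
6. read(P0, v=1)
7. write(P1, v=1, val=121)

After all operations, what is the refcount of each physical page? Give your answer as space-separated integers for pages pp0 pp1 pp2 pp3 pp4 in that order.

Op 1: fork(P0) -> P1. 2 ppages; refcounts: pp0:2 pp1:2
Op 2: write(P1, v0, 137). refcount(pp0)=2>1 -> COPY to pp2. 3 ppages; refcounts: pp0:1 pp1:2 pp2:1
Op 3: fork(P1) -> P2. 3 ppages; refcounts: pp0:1 pp1:3 pp2:2
Op 4: write(P1, v0, 106). refcount(pp2)=2>1 -> COPY to pp3. 4 ppages; refcounts: pp0:1 pp1:3 pp2:1 pp3:1
Op 5: write(P0, v0, 100). refcount(pp0)=1 -> write in place. 4 ppages; refcounts: pp0:1 pp1:3 pp2:1 pp3:1
Op 6: read(P0, v1) -> 33. No state change.
Op 7: write(P1, v1, 121). refcount(pp1)=3>1 -> COPY to pp4. 5 ppages; refcounts: pp0:1 pp1:2 pp2:1 pp3:1 pp4:1

Answer: 1 2 1 1 1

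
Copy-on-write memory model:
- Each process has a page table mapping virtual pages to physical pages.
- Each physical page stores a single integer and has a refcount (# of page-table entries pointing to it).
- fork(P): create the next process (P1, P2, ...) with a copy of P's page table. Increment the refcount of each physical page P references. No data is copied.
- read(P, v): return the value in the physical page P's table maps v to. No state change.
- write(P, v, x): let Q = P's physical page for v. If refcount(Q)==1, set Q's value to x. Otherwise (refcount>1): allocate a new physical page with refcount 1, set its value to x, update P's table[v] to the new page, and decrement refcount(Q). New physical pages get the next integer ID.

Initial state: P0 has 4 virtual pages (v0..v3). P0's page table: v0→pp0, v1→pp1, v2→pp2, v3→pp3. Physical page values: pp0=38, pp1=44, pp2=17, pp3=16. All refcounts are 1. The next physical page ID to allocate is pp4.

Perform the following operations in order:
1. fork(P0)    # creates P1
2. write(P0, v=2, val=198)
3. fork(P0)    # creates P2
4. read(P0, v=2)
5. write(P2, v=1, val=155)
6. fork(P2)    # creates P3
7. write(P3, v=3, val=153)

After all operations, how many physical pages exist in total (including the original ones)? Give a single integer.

Op 1: fork(P0) -> P1. 4 ppages; refcounts: pp0:2 pp1:2 pp2:2 pp3:2
Op 2: write(P0, v2, 198). refcount(pp2)=2>1 -> COPY to pp4. 5 ppages; refcounts: pp0:2 pp1:2 pp2:1 pp3:2 pp4:1
Op 3: fork(P0) -> P2. 5 ppages; refcounts: pp0:3 pp1:3 pp2:1 pp3:3 pp4:2
Op 4: read(P0, v2) -> 198. No state change.
Op 5: write(P2, v1, 155). refcount(pp1)=3>1 -> COPY to pp5. 6 ppages; refcounts: pp0:3 pp1:2 pp2:1 pp3:3 pp4:2 pp5:1
Op 6: fork(P2) -> P3. 6 ppages; refcounts: pp0:4 pp1:2 pp2:1 pp3:4 pp4:3 pp5:2
Op 7: write(P3, v3, 153). refcount(pp3)=4>1 -> COPY to pp6. 7 ppages; refcounts: pp0:4 pp1:2 pp2:1 pp3:3 pp4:3 pp5:2 pp6:1

Answer: 7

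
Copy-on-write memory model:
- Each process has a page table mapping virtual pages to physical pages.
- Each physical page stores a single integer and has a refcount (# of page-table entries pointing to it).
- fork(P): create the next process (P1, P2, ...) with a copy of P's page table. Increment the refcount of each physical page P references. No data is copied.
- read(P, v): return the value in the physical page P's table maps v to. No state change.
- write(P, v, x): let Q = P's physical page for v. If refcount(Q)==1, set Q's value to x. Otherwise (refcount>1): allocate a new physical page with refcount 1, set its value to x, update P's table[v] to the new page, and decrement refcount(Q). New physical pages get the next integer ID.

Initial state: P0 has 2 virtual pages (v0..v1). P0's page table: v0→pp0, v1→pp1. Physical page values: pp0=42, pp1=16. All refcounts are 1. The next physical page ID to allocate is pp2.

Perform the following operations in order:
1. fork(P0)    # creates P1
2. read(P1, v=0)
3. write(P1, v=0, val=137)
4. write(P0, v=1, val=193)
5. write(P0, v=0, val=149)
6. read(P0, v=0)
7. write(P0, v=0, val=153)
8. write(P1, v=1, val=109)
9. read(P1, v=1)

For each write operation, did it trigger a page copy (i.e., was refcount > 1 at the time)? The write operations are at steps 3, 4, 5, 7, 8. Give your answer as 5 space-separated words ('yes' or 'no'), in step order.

Op 1: fork(P0) -> P1. 2 ppages; refcounts: pp0:2 pp1:2
Op 2: read(P1, v0) -> 42. No state change.
Op 3: write(P1, v0, 137). refcount(pp0)=2>1 -> COPY to pp2. 3 ppages; refcounts: pp0:1 pp1:2 pp2:1
Op 4: write(P0, v1, 193). refcount(pp1)=2>1 -> COPY to pp3. 4 ppages; refcounts: pp0:1 pp1:1 pp2:1 pp3:1
Op 5: write(P0, v0, 149). refcount(pp0)=1 -> write in place. 4 ppages; refcounts: pp0:1 pp1:1 pp2:1 pp3:1
Op 6: read(P0, v0) -> 149. No state change.
Op 7: write(P0, v0, 153). refcount(pp0)=1 -> write in place. 4 ppages; refcounts: pp0:1 pp1:1 pp2:1 pp3:1
Op 8: write(P1, v1, 109). refcount(pp1)=1 -> write in place. 4 ppages; refcounts: pp0:1 pp1:1 pp2:1 pp3:1
Op 9: read(P1, v1) -> 109. No state change.

yes yes no no no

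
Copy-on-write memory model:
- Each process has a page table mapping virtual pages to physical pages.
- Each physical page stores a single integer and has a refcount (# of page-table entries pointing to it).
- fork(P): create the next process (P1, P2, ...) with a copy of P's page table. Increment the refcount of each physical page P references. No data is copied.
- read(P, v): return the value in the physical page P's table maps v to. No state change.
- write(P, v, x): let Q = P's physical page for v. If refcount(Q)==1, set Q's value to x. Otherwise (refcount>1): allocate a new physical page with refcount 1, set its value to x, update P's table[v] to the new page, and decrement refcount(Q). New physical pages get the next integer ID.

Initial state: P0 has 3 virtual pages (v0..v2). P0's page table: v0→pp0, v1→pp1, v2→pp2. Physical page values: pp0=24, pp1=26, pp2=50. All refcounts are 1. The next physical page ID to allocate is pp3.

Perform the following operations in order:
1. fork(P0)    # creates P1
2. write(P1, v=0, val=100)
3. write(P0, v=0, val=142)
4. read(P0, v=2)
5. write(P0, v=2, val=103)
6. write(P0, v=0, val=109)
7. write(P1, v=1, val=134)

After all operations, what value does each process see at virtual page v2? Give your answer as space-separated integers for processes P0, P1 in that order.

Answer: 103 50

Derivation:
Op 1: fork(P0) -> P1. 3 ppages; refcounts: pp0:2 pp1:2 pp2:2
Op 2: write(P1, v0, 100). refcount(pp0)=2>1 -> COPY to pp3. 4 ppages; refcounts: pp0:1 pp1:2 pp2:2 pp3:1
Op 3: write(P0, v0, 142). refcount(pp0)=1 -> write in place. 4 ppages; refcounts: pp0:1 pp1:2 pp2:2 pp3:1
Op 4: read(P0, v2) -> 50. No state change.
Op 5: write(P0, v2, 103). refcount(pp2)=2>1 -> COPY to pp4. 5 ppages; refcounts: pp0:1 pp1:2 pp2:1 pp3:1 pp4:1
Op 6: write(P0, v0, 109). refcount(pp0)=1 -> write in place. 5 ppages; refcounts: pp0:1 pp1:2 pp2:1 pp3:1 pp4:1
Op 7: write(P1, v1, 134). refcount(pp1)=2>1 -> COPY to pp5. 6 ppages; refcounts: pp0:1 pp1:1 pp2:1 pp3:1 pp4:1 pp5:1
P0: v2 -> pp4 = 103
P1: v2 -> pp2 = 50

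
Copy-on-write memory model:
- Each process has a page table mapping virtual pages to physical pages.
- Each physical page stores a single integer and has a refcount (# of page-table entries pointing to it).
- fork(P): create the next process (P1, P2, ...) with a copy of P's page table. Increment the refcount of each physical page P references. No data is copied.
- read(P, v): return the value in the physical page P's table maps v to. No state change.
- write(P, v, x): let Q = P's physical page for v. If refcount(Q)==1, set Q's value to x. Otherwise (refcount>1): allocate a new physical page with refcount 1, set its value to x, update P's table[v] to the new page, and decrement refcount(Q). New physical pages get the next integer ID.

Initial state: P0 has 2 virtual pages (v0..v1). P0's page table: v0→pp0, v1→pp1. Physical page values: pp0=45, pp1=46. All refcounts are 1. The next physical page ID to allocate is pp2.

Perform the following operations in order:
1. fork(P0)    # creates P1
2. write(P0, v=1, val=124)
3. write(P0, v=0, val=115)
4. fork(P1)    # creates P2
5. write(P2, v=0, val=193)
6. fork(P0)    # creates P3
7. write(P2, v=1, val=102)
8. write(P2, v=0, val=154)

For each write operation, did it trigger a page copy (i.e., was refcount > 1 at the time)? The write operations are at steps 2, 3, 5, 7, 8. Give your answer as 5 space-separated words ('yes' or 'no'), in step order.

Op 1: fork(P0) -> P1. 2 ppages; refcounts: pp0:2 pp1:2
Op 2: write(P0, v1, 124). refcount(pp1)=2>1 -> COPY to pp2. 3 ppages; refcounts: pp0:2 pp1:1 pp2:1
Op 3: write(P0, v0, 115). refcount(pp0)=2>1 -> COPY to pp3. 4 ppages; refcounts: pp0:1 pp1:1 pp2:1 pp3:1
Op 4: fork(P1) -> P2. 4 ppages; refcounts: pp0:2 pp1:2 pp2:1 pp3:1
Op 5: write(P2, v0, 193). refcount(pp0)=2>1 -> COPY to pp4. 5 ppages; refcounts: pp0:1 pp1:2 pp2:1 pp3:1 pp4:1
Op 6: fork(P0) -> P3. 5 ppages; refcounts: pp0:1 pp1:2 pp2:2 pp3:2 pp4:1
Op 7: write(P2, v1, 102). refcount(pp1)=2>1 -> COPY to pp5. 6 ppages; refcounts: pp0:1 pp1:1 pp2:2 pp3:2 pp4:1 pp5:1
Op 8: write(P2, v0, 154). refcount(pp4)=1 -> write in place. 6 ppages; refcounts: pp0:1 pp1:1 pp2:2 pp3:2 pp4:1 pp5:1

yes yes yes yes no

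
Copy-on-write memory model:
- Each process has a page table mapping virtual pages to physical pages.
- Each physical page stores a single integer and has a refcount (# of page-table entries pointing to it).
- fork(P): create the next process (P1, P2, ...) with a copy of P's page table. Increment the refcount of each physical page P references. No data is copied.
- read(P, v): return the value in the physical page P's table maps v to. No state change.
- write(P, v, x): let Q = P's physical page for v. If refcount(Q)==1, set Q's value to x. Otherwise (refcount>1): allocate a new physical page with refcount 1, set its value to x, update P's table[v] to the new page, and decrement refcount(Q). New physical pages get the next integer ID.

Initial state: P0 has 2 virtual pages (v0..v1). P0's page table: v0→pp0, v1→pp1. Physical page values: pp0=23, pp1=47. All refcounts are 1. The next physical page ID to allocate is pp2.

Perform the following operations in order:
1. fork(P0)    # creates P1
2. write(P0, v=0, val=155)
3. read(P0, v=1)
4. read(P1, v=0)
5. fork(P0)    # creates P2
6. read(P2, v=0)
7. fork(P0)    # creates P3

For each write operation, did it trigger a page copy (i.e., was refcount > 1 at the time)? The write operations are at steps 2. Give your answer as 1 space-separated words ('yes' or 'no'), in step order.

Op 1: fork(P0) -> P1. 2 ppages; refcounts: pp0:2 pp1:2
Op 2: write(P0, v0, 155). refcount(pp0)=2>1 -> COPY to pp2. 3 ppages; refcounts: pp0:1 pp1:2 pp2:1
Op 3: read(P0, v1) -> 47. No state change.
Op 4: read(P1, v0) -> 23. No state change.
Op 5: fork(P0) -> P2. 3 ppages; refcounts: pp0:1 pp1:3 pp2:2
Op 6: read(P2, v0) -> 155. No state change.
Op 7: fork(P0) -> P3. 3 ppages; refcounts: pp0:1 pp1:4 pp2:3

yes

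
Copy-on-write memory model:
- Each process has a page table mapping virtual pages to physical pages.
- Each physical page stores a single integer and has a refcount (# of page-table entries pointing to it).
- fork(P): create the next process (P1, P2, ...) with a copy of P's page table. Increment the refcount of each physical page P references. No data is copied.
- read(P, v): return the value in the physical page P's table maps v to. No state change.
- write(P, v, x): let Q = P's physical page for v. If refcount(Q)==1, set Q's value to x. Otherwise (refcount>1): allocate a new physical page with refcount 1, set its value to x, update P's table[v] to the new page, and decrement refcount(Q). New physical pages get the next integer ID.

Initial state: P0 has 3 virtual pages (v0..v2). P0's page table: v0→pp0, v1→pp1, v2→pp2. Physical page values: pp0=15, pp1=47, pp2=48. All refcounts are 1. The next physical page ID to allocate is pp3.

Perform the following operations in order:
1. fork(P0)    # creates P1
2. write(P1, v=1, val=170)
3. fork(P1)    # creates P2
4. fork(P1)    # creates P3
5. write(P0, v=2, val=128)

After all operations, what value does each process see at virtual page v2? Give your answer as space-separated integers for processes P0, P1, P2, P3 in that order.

Op 1: fork(P0) -> P1. 3 ppages; refcounts: pp0:2 pp1:2 pp2:2
Op 2: write(P1, v1, 170). refcount(pp1)=2>1 -> COPY to pp3. 4 ppages; refcounts: pp0:2 pp1:1 pp2:2 pp3:1
Op 3: fork(P1) -> P2. 4 ppages; refcounts: pp0:3 pp1:1 pp2:3 pp3:2
Op 4: fork(P1) -> P3. 4 ppages; refcounts: pp0:4 pp1:1 pp2:4 pp3:3
Op 5: write(P0, v2, 128). refcount(pp2)=4>1 -> COPY to pp4. 5 ppages; refcounts: pp0:4 pp1:1 pp2:3 pp3:3 pp4:1
P0: v2 -> pp4 = 128
P1: v2 -> pp2 = 48
P2: v2 -> pp2 = 48
P3: v2 -> pp2 = 48

Answer: 128 48 48 48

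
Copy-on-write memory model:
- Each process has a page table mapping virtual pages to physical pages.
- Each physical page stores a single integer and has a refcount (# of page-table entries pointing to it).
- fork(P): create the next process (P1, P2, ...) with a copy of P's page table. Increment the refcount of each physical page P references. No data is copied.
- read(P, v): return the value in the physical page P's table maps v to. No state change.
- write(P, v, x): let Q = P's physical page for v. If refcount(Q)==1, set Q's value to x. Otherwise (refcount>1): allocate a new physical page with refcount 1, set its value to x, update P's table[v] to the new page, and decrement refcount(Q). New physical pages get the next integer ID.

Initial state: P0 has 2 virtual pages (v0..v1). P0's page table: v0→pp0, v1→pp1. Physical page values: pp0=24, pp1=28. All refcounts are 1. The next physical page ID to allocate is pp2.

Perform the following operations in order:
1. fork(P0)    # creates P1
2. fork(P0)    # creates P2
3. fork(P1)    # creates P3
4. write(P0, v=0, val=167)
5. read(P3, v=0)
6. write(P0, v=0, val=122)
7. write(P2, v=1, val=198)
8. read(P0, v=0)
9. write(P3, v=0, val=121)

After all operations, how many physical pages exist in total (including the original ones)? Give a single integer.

Answer: 5

Derivation:
Op 1: fork(P0) -> P1. 2 ppages; refcounts: pp0:2 pp1:2
Op 2: fork(P0) -> P2. 2 ppages; refcounts: pp0:3 pp1:3
Op 3: fork(P1) -> P3. 2 ppages; refcounts: pp0:4 pp1:4
Op 4: write(P0, v0, 167). refcount(pp0)=4>1 -> COPY to pp2. 3 ppages; refcounts: pp0:3 pp1:4 pp2:1
Op 5: read(P3, v0) -> 24. No state change.
Op 6: write(P0, v0, 122). refcount(pp2)=1 -> write in place. 3 ppages; refcounts: pp0:3 pp1:4 pp2:1
Op 7: write(P2, v1, 198). refcount(pp1)=4>1 -> COPY to pp3. 4 ppages; refcounts: pp0:3 pp1:3 pp2:1 pp3:1
Op 8: read(P0, v0) -> 122. No state change.
Op 9: write(P3, v0, 121). refcount(pp0)=3>1 -> COPY to pp4. 5 ppages; refcounts: pp0:2 pp1:3 pp2:1 pp3:1 pp4:1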